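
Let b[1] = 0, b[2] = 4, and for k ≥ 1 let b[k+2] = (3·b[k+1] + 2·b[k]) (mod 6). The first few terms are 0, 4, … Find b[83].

0

b[1] = 0; b[2] = 4; b[3] = 0; b[4] = 2; b[5] = 0; b[6] = 4.
The sequence repeats with period 4.
(83 - 1) mod 4 = 2, so b[83] = b[3] = 0.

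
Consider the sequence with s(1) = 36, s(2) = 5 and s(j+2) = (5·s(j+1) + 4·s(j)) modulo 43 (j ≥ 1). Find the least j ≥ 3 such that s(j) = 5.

4

We have s(1) = 36, s(2) = 5, s(3) = 40, s(4) = 5, s(5) = 13, s(6) = 42, s(7) = 4, s(8) = 16, s(9) = 10, s(10) = 28, s(11) = 8, s(12) = 23, s(13) = 18, s(14) = 10, s(15) = 36, s(16) = 5.
Since (s(15), s(16)) = (s(1), s(2)) = (36, 5) (two consecutive terms determine the rest), the sequence is periodic with period 14.
The value 5 first appears (with j ≥ 3) at s(4).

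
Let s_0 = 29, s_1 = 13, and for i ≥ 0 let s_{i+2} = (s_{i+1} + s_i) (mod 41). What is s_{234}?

We have s_0 = 29, s_1 = 13, s_2 = 1, s_3 = 14, s_4 = 15, s_5 = 29, s_6 = 3, s_7 = 32, s_8 = 35, s_9 = 26, s_{10} = 20, s_{11} = 5, s_{12} = 25, s_{13} = 30, s_{14} = 14, s_{15} = 3, s_{16} = 17, s_{17} = 20, s_{18} = 37, s_{19} = 16, s_{20} = 12, s_{21} = 28, s_{22} = 40, s_{23} = 27, s_{24} = 26, s_{25} = 12, s_{26} = 38, s_{27} = 9, s_{28} = 6, s_{29} = 15, s_{30} = 21, s_{31} = 36, s_{32} = 16, s_{33} = 11, s_{34} = 27, s_{35} = 38, s_{36} = 24, s_{37} = 21, s_{38} = 4, s_{39} = 25, s_{40} = 29, s_{41} = 13.
The sequence repeats with period 40.
So s_{234} = s_{0 + ((234-0) mod 40)} = s_{34} = 27.

27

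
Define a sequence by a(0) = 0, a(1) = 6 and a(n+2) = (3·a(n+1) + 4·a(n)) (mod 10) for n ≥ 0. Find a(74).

Listing terms: a(0) = 0, a(1) = 6, a(2) = 8, a(3) = 8, a(4) = 6, a(5) = 0, a(6) = 4, a(7) = 2, a(8) = 2, a(9) = 4, a(10) = 0, a(11) = 6.
Since (a(10), a(11)) = (a(0), a(1)) = (0, 6) (two consecutive terms determine the rest), the sequence is periodic with period 10.
So a(74) = a(0 + ((74-0) mod 10)) = a(4) = 6.

6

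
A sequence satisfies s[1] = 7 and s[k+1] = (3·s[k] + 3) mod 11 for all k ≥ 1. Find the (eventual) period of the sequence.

5

Listing terms: s[1] = 7,  s[2] = 2,  s[3] = 9,  s[4] = 8,  s[5] = 5,  s[6] = 7.
Since s[6] = s[1] = 7, the sequence is periodic with period 5.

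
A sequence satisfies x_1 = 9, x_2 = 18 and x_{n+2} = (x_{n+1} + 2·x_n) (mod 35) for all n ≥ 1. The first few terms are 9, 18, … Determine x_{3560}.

x_1 = 9,  x_2 = 18,  x_3 = 1,  x_4 = 2,  x_5 = 4,  x_6 = 8,  x_7 = 16,  x_8 = 32,  x_9 = 29,  x_{10} = 23,  x_{11} = 11,  x_{12} = 22,  x_{13} = 9,  x_{14} = 18.
The sequence repeats with period 12.
So x_{3560} = x_{1 + ((3560-1) mod 12)} = x_8 = 32.

32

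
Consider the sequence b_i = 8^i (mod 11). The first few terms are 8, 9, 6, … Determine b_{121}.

We have b_1 = 8,  b_2 = 9,  b_3 = 6,  b_4 = 4,  b_5 = 10,  b_6 = 3,  b_7 = 2,  b_8 = 5,  b_9 = 7,  b_{10} = 1,  b_{11} = 8.
Since b_{11} = b_1 = 8, the sequence is periodic with period 10.
So b_{121} = b_{1 + ((121-1) mod 10)} = b_1 = 8.

8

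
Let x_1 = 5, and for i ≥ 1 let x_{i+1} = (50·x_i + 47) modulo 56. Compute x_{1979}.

x_1 = 5, x_2 = 17, x_3 = 1, x_4 = 41, x_5 = 25, x_6 = 9, x_7 = 49, x_8 = 33, x_9 = 17.
Since x_9 = x_2 = 17, the sequence is eventually periodic: after a pre-period of length 1 it cycles with period 7.
For i ≥ 2, x_i depends only on (i - 2) mod 7. (1979 - 2) mod 7 = 3, so x_{1979} = x_5 = 25.

25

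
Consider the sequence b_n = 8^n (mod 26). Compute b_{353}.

8

b_1 = 8; b_2 = 12; b_3 = 18; b_4 = 14; b_5 = 8.
The sequence repeats with period 4.
So b_{353} = b_{1 + ((353-1) mod 4)} = b_1 = 8.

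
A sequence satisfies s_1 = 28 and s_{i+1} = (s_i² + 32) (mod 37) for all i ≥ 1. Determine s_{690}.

2

Listing terms: s_1 = 28,  s_2 = 2,  s_3 = 36,  s_4 = 33,  s_5 = 11,  s_6 = 5,  s_7 = 20,  s_8 = 25,  s_9 = 28.
Since s_9 = s_1 = 28, the sequence is periodic with period 8.
So s_{690} = s_{1 + ((690-1) mod 8)} = s_2 = 2.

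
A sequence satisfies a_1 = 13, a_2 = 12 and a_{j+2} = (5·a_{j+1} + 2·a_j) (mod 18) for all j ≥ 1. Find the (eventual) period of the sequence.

a_1 = 13; a_2 = 12; a_3 = 14; a_4 = 4; a_5 = 12; a_6 = 14.
Since (a_5, a_6) = (a_2, a_3) = (12, 14) (two consecutive terms determine the rest), the sequence is eventually periodic: after a pre-period of length 1 it cycles with period 3.

3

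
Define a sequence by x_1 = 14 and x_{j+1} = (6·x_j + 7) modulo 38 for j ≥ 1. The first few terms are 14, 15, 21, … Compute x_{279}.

Listing terms: x_1 = 14; x_2 = 15; x_3 = 21; x_4 = 19; x_5 = 7; x_6 = 11; x_7 = 35; x_8 = 27; x_9 = 17; x_{10} = 33; x_{11} = 15.
Since x_{11} = x_2 = 15, the sequence is eventually periodic: after a pre-period of length 1 it cycles with period 9.
For j ≥ 2, x_j depends only on (j - 2) mod 9. (279 - 2) mod 9 = 7, so x_{279} = x_9 = 17.

17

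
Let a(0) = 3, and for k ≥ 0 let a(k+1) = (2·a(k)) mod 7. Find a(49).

Computing terms: a(0) = 3, a(1) = 6, a(2) = 5, a(3) = 3.
Since a(3) = a(0) = 3, the sequence is periodic with period 3.
(49 - 0) mod 3 = 1, so a(49) = a(1) = 6.

6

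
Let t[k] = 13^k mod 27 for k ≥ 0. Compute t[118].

13

Listing terms: t[0] = 1; t[1] = 13; t[2] = 7; t[3] = 10; t[4] = 22; t[5] = 16; t[6] = 19; t[7] = 4; t[8] = 25; t[9] = 1.
The sequence repeats with period 9.
(118 - 0) mod 9 = 1, so t[118] = t[1] = 13.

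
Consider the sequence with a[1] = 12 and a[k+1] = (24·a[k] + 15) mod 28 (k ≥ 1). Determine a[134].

Computing terms: a[1] = 12, a[2] = 23, a[3] = 7, a[4] = 15, a[5] = 11, a[6] = 27, a[7] = 19, a[8] = 23.
Since a[8] = a[2] = 23, the sequence is eventually periodic: after a pre-period of length 1 it cycles with period 6.
For k ≥ 2, a[k] depends only on (k - 2) mod 6. (134 - 2) mod 6 = 0, so a[134] = a[2] = 23.

23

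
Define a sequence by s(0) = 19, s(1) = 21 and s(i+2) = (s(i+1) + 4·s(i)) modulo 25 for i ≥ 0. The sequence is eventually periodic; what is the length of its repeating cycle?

s(0) = 19; s(1) = 21; s(2) = 22; s(3) = 6; s(4) = 19; s(5) = 18; s(6) = 19; s(7) = 16; s(8) = 17; s(9) = 6; s(10) = 24; s(11) = 23; s(12) = 19; s(13) = 11; s(14) = 12; s(15) = 6; s(16) = 4; s(17) = 3; s(18) = 19; s(19) = 6; s(20) = 7; s(21) = 6; s(22) = 9; s(23) = 8; s(24) = 19; s(25) = 1; s(26) = 2; s(27) = 6; s(28) = 14; s(29) = 13; s(30) = 19; s(31) = 21.
Since (s(30), s(31)) = (s(0), s(1)) = (19, 21) (two consecutive terms determine the rest), the sequence is periodic with period 30.

30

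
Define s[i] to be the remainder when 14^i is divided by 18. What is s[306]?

Listing terms: s[0] = 1, s[1] = 14, s[2] = 16, s[3] = 8, s[4] = 4, s[5] = 2, s[6] = 10, s[7] = 14.
Since s[7] = s[1] = 14, the sequence is eventually periodic: after a pre-period of length 1 it cycles with period 6.
For i ≥ 1, s[i] depends only on (i - 1) mod 6. (306 - 1) mod 6 = 5, so s[306] = s[6] = 10.

10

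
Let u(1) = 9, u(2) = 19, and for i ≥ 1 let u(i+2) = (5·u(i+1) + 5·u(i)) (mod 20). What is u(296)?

15

Listing terms: u(1) = 9, u(2) = 19, u(3) = 0, u(4) = 15, u(5) = 15, u(6) = 10, u(7) = 5, u(8) = 15, u(9) = 0, u(10) = 15.
Since (u(9), u(10)) = (u(3), u(4)) = (0, 15) (two consecutive terms determine the rest), the sequence is eventually periodic: after a pre-period of length 2 it cycles with period 6.
For i ≥ 3, u(i) depends only on (i - 3) mod 6. (296 - 3) mod 6 = 5, so u(296) = u(8) = 15.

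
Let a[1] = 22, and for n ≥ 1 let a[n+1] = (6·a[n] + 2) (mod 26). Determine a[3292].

2

We have a[1] = 22; a[2] = 4; a[3] = 0; a[4] = 2; a[5] = 14; a[6] = 8; a[7] = 24; a[8] = 16; a[9] = 20; a[10] = 18; a[11] = 6; a[12] = 12; a[13] = 22.
The sequence repeats with period 12.
(3292 - 1) mod 12 = 3, so a[3292] = a[4] = 2.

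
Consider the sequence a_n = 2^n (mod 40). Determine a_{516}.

a_1 = 2,  a_2 = 4,  a_3 = 8,  a_4 = 16,  a_5 = 32,  a_6 = 24,  a_7 = 8.
Since a_7 = a_3 = 8, the sequence is eventually periodic: after a pre-period of length 2 it cycles with period 4.
For n ≥ 3, a_n depends only on (n - 3) mod 4. (516 - 3) mod 4 = 1, so a_{516} = a_4 = 16.

16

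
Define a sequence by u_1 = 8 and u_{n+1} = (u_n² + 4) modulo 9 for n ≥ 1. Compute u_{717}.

2

Listing terms: u_1 = 8,  u_2 = 5,  u_3 = 2,  u_4 = 8.
Since u_4 = u_1 = 8, the sequence is periodic with period 3.
(717 - 1) mod 3 = 2, so u_{717} = u_3 = 2.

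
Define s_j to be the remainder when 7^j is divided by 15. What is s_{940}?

Listing terms: s_0 = 1; s_1 = 7; s_2 = 4; s_3 = 13; s_4 = 1.
The sequence repeats with period 4.
So s_{940} = s_{0 + ((940-0) mod 4)} = s_0 = 1.

1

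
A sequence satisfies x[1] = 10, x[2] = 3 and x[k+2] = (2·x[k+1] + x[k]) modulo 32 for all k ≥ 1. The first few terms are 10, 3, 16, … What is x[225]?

10

Listing terms: x[1] = 10,  x[2] = 3,  x[3] = 16,  x[4] = 3,  x[5] = 22,  x[6] = 15,  x[7] = 20,  x[8] = 23,  x[9] = 2,  x[10] = 27,  x[11] = 24,  x[12] = 11,  x[13] = 14,  x[14] = 7,  x[15] = 28,  x[16] = 31,  x[17] = 26,  x[18] = 19,  x[19] = 0,  x[20] = 19,  x[21] = 6,  x[22] = 31,  x[23] = 4,  x[24] = 7,  x[25] = 18,  x[26] = 11,  x[27] = 8,  x[28] = 27,  x[29] = 30,  x[30] = 23,  x[31] = 12,  x[32] = 15,  x[33] = 10,  x[34] = 3.
Since (x[33], x[34]) = (x[1], x[2]) = (10, 3) (two consecutive terms determine the rest), the sequence is periodic with period 32.
(225 - 1) mod 32 = 0, so x[225] = x[1] = 10.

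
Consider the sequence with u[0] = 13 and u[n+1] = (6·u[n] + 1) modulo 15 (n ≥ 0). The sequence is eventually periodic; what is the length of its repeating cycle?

5

We have u[0] = 13,  u[1] = 4,  u[2] = 10,  u[3] = 1,  u[4] = 7,  u[5] = 13.
The sequence repeats with period 5.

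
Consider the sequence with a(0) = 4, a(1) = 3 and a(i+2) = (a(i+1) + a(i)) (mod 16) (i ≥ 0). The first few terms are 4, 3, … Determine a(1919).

15

Listing terms: a(0) = 4; a(1) = 3; a(2) = 7; a(3) = 10; a(4) = 1; a(5) = 11; a(6) = 12; a(7) = 7; a(8) = 3; a(9) = 10; a(10) = 13; a(11) = 7; a(12) = 4; a(13) = 11; a(14) = 15; a(15) = 10; a(16) = 9; a(17) = 3; a(18) = 12; a(19) = 15; a(20) = 11; a(21) = 10; a(22) = 5; a(23) = 15; a(24) = 4; a(25) = 3.
Since (a(24), a(25)) = (a(0), a(1)) = (4, 3) (two consecutive terms determine the rest), the sequence is periodic with period 24.
So a(1919) = a(0 + ((1919-0) mod 24)) = a(23) = 15.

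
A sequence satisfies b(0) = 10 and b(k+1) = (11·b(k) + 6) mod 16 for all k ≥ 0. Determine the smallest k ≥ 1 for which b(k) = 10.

b(0) = 10; b(1) = 4; b(2) = 2; b(3) = 12; b(4) = 10.
The sequence repeats with period 4.
The value 10 next appears (with k ≥ 1) at b(4).

4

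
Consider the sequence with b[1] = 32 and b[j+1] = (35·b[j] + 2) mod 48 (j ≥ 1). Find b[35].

8

We have b[1] = 32,  b[2] = 18,  b[3] = 8,  b[4] = 42,  b[5] = 32.
Since b[5] = b[1] = 32, the sequence is periodic with period 4.
So b[35] = b[1 + ((35-1) mod 4)] = b[3] = 8.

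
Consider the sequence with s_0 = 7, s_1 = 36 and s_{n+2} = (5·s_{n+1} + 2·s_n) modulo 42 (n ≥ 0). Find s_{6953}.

s_0 = 7; s_1 = 36; s_2 = 26; s_3 = 34; s_4 = 12; s_5 = 2; s_6 = 34; s_7 = 6; s_8 = 14; s_9 = 40; s_{10} = 18; s_{11} = 2; s_{12} = 4; s_{13} = 24; s_{14} = 2; s_{15} = 16; s_{16} = 0; s_{17} = 32; s_{18} = 34; s_{19} = 24; s_{20} = 20; s_{21} = 22; s_{22} = 24; s_{23} = 38; s_{24} = 28; s_{25} = 6; s_{26} = 2; s_{27} = 22; s_{28} = 30; s_{29} = 26; s_{30} = 22; s_{31} = 36; s_{32} = 14; s_{33} = 16; s_{34} = 24; s_{35} = 26; s_{36} = 10; s_{37} = 18; s_{38} = 26; s_{39} = 40; s_{40} = 0; s_{41} = 38; s_{42} = 22; s_{43} = 18; s_{44} = 8; s_{45} = 34; s_{46} = 18; s_{47} = 32; s_{48} = 28; s_{49} = 36; s_{50} = 26.
Since (s_{49}, s_{50}) = (s_1, s_2) = (36, 26) (two consecutive terms determine the rest), the sequence is eventually periodic: after a pre-period of length 1 it cycles with period 48.
For n ≥ 1, s_n depends only on (n - 1) mod 48. (6953 - 1) mod 48 = 40, so s_{6953} = s_{41} = 38.

38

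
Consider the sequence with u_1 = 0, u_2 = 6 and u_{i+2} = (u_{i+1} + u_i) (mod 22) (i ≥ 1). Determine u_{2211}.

0

Computing terms: u_1 = 0,  u_2 = 6,  u_3 = 6,  u_4 = 12,  u_5 = 18,  u_6 = 8,  u_7 = 4,  u_8 = 12,  u_9 = 16,  u_{10} = 6,  u_{11} = 0,  u_{12} = 6.
The sequence repeats with period 10.
So u_{2211} = u_{1 + ((2211-1) mod 10)} = u_1 = 0.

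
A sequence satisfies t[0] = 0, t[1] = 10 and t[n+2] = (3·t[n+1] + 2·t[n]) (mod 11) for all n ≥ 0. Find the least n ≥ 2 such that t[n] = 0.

Listing terms: t[0] = 0, t[1] = 10, t[2] = 8, t[3] = 0, t[4] = 5, t[5] = 4, t[6] = 0, t[7] = 8, t[8] = 2, t[9] = 0, t[10] = 4, t[11] = 1, t[12] = 0, t[13] = 2, t[14] = 6, t[15] = 0, t[16] = 1, t[17] = 3, t[18] = 0, t[19] = 6, t[20] = 7, t[21] = 0, t[22] = 3, t[23] = 9, t[24] = 0, t[25] = 7, t[26] = 10, t[27] = 0, t[28] = 9, t[29] = 5, t[30] = 0, t[31] = 10.
Since (t[30], t[31]) = (t[0], t[1]) = (0, 10) (two consecutive terms determine the rest), the sequence is periodic with period 30.
The value 0 first appears (with n ≥ 2) at t[3].

3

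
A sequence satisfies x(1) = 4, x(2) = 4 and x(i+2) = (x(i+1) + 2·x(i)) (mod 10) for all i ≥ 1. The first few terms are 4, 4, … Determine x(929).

4

We have x(1) = 4; x(2) = 4; x(3) = 2; x(4) = 0; x(5) = 4; x(6) = 4.
The sequence repeats with period 4.
(929 - 1) mod 4 = 0, so x(929) = x(1) = 4.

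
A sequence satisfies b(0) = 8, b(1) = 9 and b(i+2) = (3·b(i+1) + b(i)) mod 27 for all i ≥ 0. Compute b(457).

0

Listing terms: b(0) = 8,  b(1) = 9,  b(2) = 8,  b(3) = 6,  b(4) = 26,  b(5) = 3,  b(6) = 8,  b(7) = 0,  b(8) = 8,  b(9) = 24,  b(10) = 26,  b(11) = 21,  b(12) = 8,  b(13) = 18,  b(14) = 8,  b(15) = 15,  b(16) = 26,  b(17) = 12,  b(18) = 8,  b(19) = 9.
The sequence repeats with period 18.
(457 - 0) mod 18 = 7, so b(457) = b(7) = 0.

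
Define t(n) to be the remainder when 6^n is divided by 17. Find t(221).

Computing terms: t(0) = 1, t(1) = 6, t(2) = 2, t(3) = 12, t(4) = 4, t(5) = 7, t(6) = 8, t(7) = 14, t(8) = 16, t(9) = 11, t(10) = 15, t(11) = 5, t(12) = 13, t(13) = 10, t(14) = 9, t(15) = 3, t(16) = 1.
Since t(16) = t(0) = 1, the sequence is periodic with period 16.
(221 - 0) mod 16 = 13, so t(221) = t(13) = 10.

10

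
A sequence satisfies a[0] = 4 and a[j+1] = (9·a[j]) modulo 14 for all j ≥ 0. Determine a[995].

2

a[0] = 4; a[1] = 8; a[2] = 2; a[3] = 4.
Since a[3] = a[0] = 4, the sequence is periodic with period 3.
(995 - 0) mod 3 = 2, so a[995] = a[2] = 2.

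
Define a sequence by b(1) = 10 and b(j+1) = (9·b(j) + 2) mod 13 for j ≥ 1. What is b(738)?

Computing terms: b(1) = 10; b(2) = 1; b(3) = 11; b(4) = 10.
The sequence repeats with period 3.
So b(738) = b(1 + ((738-1) mod 3)) = b(3) = 11.

11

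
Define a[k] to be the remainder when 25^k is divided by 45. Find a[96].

We have a[0] = 1; a[1] = 25; a[2] = 40; a[3] = 10; a[4] = 25.
Since a[4] = a[1] = 25, the sequence is eventually periodic: after a pre-period of length 1 it cycles with period 3.
For k ≥ 1, a[k] depends only on (k - 1) mod 3. (96 - 1) mod 3 = 2, so a[96] = a[3] = 10.

10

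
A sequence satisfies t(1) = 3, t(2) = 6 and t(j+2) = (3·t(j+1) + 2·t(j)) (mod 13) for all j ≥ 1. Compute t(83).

7

We have t(1) = 3; t(2) = 6; t(3) = 11; t(4) = 6; t(5) = 1; t(6) = 2; t(7) = 8; t(8) = 2; t(9) = 9; t(10) = 5; t(11) = 7; t(12) = 5; t(13) = 3; t(14) = 6.
The sequence repeats with period 12.
So t(83) = t(1 + ((83-1) mod 12)) = t(11) = 7.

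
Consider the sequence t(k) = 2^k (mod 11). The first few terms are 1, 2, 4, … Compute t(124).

Listing terms: t(0) = 1,  t(1) = 2,  t(2) = 4,  t(3) = 8,  t(4) = 5,  t(5) = 10,  t(6) = 9,  t(7) = 7,  t(8) = 3,  t(9) = 6,  t(10) = 1.
The sequence repeats with period 10.
So t(124) = t(0 + ((124-0) mod 10)) = t(4) = 5.

5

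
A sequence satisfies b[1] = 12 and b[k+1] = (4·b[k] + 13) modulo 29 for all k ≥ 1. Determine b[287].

Listing terms: b[1] = 12,  b[2] = 3,  b[3] = 25,  b[4] = 26,  b[5] = 1,  b[6] = 17,  b[7] = 23,  b[8] = 18,  b[9] = 27,  b[10] = 5,  b[11] = 4,  b[12] = 0,  b[13] = 13,  b[14] = 7,  b[15] = 12.
The sequence repeats with period 14.
So b[287] = b[1 + ((287-1) mod 14)] = b[7] = 23.

23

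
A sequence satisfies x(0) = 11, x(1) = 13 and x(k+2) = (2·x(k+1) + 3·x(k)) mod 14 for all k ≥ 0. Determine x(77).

x(0) = 11; x(1) = 13; x(2) = 3; x(3) = 3; x(4) = 1; x(5) = 11; x(6) = 11; x(7) = 13.
The sequence repeats with period 6.
(77 - 0) mod 6 = 5, so x(77) = x(5) = 11.

11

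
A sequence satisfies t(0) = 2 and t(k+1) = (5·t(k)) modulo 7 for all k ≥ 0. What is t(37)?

t(0) = 2; t(1) = 3; t(2) = 1; t(3) = 5; t(4) = 4; t(5) = 6; t(6) = 2.
The sequence repeats with period 6.
So t(37) = t(0 + ((37-0) mod 6)) = t(1) = 3.

3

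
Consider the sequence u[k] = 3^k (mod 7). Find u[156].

1

We have u[0] = 1; u[1] = 3; u[2] = 2; u[3] = 6; u[4] = 4; u[5] = 5; u[6] = 1.
Since u[6] = u[0] = 1, the sequence is periodic with period 6.
(156 - 0) mod 6 = 0, so u[156] = u[0] = 1.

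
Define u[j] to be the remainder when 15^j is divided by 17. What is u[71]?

8

We have u[0] = 1; u[1] = 15; u[2] = 4; u[3] = 9; u[4] = 16; u[5] = 2; u[6] = 13; u[7] = 8; u[8] = 1.
The sequence repeats with period 8.
(71 - 0) mod 8 = 7, so u[71] = u[7] = 8.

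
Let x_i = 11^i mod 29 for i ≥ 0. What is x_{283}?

26

Listing terms: x_0 = 1, x_1 = 11, x_2 = 5, x_3 = 26, x_4 = 25, x_5 = 14, x_6 = 9, x_7 = 12, x_8 = 16, x_9 = 2, x_{10} = 22, x_{11} = 10, x_{12} = 23, x_{13} = 21, x_{14} = 28, x_{15} = 18, x_{16} = 24, x_{17} = 3, x_{18} = 4, x_{19} = 15, x_{20} = 20, x_{21} = 17, x_{22} = 13, x_{23} = 27, x_{24} = 7, x_{25} = 19, x_{26} = 6, x_{27} = 8, x_{28} = 1.
Since x_{28} = x_0 = 1, the sequence is periodic with period 28.
So x_{283} = x_{0 + ((283-0) mod 28)} = x_3 = 26.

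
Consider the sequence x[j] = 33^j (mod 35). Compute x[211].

12

x[0] = 1,  x[1] = 33,  x[2] = 4,  x[3] = 27,  x[4] = 16,  x[5] = 3,  x[6] = 29,  x[7] = 12,  x[8] = 11,  x[9] = 13,  x[10] = 9,  x[11] = 17,  x[12] = 1.
Since x[12] = x[0] = 1, the sequence is periodic with period 12.
(211 - 0) mod 12 = 7, so x[211] = x[7] = 12.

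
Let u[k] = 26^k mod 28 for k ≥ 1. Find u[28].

Computing terms: u[1] = 26, u[2] = 4, u[3] = 20, u[4] = 16, u[5] = 24, u[6] = 8, u[7] = 12, u[8] = 4.
Since u[8] = u[2] = 4, the sequence is eventually periodic: after a pre-period of length 1 it cycles with period 6.
For k ≥ 2, u[k] depends only on (k - 2) mod 6. (28 - 2) mod 6 = 2, so u[28] = u[4] = 16.

16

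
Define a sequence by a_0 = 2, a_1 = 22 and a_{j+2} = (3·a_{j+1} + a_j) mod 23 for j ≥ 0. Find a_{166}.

4

Computing terms: a_0 = 2, a_1 = 22, a_2 = 22, a_3 = 19, a_4 = 10, a_5 = 3, a_6 = 19, a_7 = 14, a_8 = 15, a_9 = 13, a_{10} = 8, a_{11} = 14, a_{12} = 4, a_{13} = 3, a_{14} = 13, a_{15} = 19, a_{16} = 1, a_{17} = 22, a_{18} = 21, a_{19} = 16, a_{20} = 0, a_{21} = 16, a_{22} = 2, a_{23} = 22.
The sequence repeats with period 22.
So a_{166} = a_{0 + ((166-0) mod 22)} = a_{12} = 4.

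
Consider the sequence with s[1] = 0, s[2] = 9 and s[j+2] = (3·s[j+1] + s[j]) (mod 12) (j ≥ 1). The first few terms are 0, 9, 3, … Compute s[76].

Listing terms: s[1] = 0,  s[2] = 9,  s[3] = 3,  s[4] = 6,  s[5] = 9,  s[6] = 9,  s[7] = 0,  s[8] = 9.
Since (s[7], s[8]) = (s[1], s[2]) = (0, 9) (two consecutive terms determine the rest), the sequence is periodic with period 6.
So s[76] = s[1 + ((76-1) mod 6)] = s[4] = 6.

6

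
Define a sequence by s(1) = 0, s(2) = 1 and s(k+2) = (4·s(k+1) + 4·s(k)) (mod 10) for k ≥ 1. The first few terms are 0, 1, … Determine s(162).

4

Computing terms: s(1) = 0,  s(2) = 1,  s(3) = 4,  s(4) = 0,  s(5) = 6,  s(6) = 4,  s(7) = 0.
Since (s(6), s(7)) = (s(3), s(4)) = (4, 0) (two consecutive terms determine the rest), the sequence is eventually periodic: after a pre-period of length 2 it cycles with period 3.
For k ≥ 3, s(k) depends only on (k - 3) mod 3. (162 - 3) mod 3 = 0, so s(162) = s(3) = 4.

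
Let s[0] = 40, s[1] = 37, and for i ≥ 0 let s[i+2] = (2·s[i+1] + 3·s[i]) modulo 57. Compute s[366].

32

Listing terms: s[0] = 40,  s[1] = 37,  s[2] = 23,  s[3] = 43,  s[4] = 41,  s[5] = 40,  s[6] = 32,  s[7] = 13,  s[8] = 8,  s[9] = 55,  s[10] = 20,  s[11] = 34,  s[12] = 14,  s[13] = 16,  s[14] = 17,  s[15] = 25,  s[16] = 44,  s[17] = 49,  s[18] = 2,  s[19] = 37,  s[20] = 23.
Since (s[19], s[20]) = (s[1], s[2]) = (37, 23) (two consecutive terms determine the rest), the sequence is eventually periodic: after a pre-period of length 1 it cycles with period 18.
For i ≥ 1, s[i] depends only on (i - 1) mod 18. (366 - 1) mod 18 = 5, so s[366] = s[6] = 32.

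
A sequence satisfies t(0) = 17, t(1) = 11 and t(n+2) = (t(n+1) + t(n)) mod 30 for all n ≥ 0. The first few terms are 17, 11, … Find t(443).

Listing terms: t(0) = 17, t(1) = 11, t(2) = 28, t(3) = 9, t(4) = 7, t(5) = 16, t(6) = 23, t(7) = 9, t(8) = 2, t(9) = 11, t(10) = 13, t(11) = 24, t(12) = 7, t(13) = 1, t(14) = 8, t(15) = 9, t(16) = 17, t(17) = 26, t(18) = 13, t(19) = 9, t(20) = 22, t(21) = 1, t(22) = 23, t(23) = 24, t(24) = 17, t(25) = 11.
Since (t(24), t(25)) = (t(0), t(1)) = (17, 11) (two consecutive terms determine the rest), the sequence is periodic with period 24.
So t(443) = t(0 + ((443-0) mod 24)) = t(11) = 24.

24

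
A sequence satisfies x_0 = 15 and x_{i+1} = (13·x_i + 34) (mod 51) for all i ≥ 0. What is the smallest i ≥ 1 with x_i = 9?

x_0 = 15, x_1 = 25, x_2 = 2, x_3 = 9, x_4 = 49, x_5 = 8, x_6 = 36, x_7 = 43, x_8 = 32, x_9 = 42, x_{10} = 19, x_{11} = 26, x_{12} = 15.
Since x_{12} = x_0 = 15, the sequence is periodic with period 12.
The value 9 first appears (with i ≥ 1) at x_3.

3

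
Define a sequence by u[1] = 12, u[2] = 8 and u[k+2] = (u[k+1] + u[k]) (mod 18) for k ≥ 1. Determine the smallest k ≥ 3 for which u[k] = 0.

Listing terms: u[1] = 12; u[2] = 8; u[3] = 2; u[4] = 10; u[5] = 12; u[6] = 4; u[7] = 16; u[8] = 2; u[9] = 0; u[10] = 2; u[11] = 2; u[12] = 4; u[13] = 6; u[14] = 10; u[15] = 16; u[16] = 8; u[17] = 6; u[18] = 14; u[19] = 2; u[20] = 16; u[21] = 0; u[22] = 16; u[23] = 16; u[24] = 14; u[25] = 12; u[26] = 8.
The sequence repeats with period 24.
The value 0 first appears (with k ≥ 3) at u[9].

9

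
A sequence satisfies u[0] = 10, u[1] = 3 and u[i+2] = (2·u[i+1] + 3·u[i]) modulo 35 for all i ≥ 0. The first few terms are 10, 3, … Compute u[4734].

Computing terms: u[0] = 10, u[1] = 3, u[2] = 1, u[3] = 11, u[4] = 25, u[5] = 13, u[6] = 31, u[7] = 31, u[8] = 15, u[9] = 18, u[10] = 11, u[11] = 6, u[12] = 10, u[13] = 3.
The sequence repeats with period 12.
(4734 - 0) mod 12 = 6, so u[4734] = u[6] = 31.

31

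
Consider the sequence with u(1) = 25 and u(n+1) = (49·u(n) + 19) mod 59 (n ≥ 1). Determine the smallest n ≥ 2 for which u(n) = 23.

We have u(1) = 25, u(2) = 5, u(3) = 28, u(4) = 34, u(5) = 33, u(6) = 43, u(7) = 2, u(8) = 58, u(9) = 29, u(10) = 24, u(11) = 15, u(12) = 46, u(13) = 31, u(14) = 4, u(15) = 38, u(16) = 52, u(17) = 30, u(18) = 14, u(19) = 56, u(20) = 49, u(21) = 1, u(22) = 9, u(23) = 47, u(24) = 21, u(25) = 45, u(26) = 41, u(27) = 22, u(28) = 35, u(29) = 23, u(30) = 25.
Since u(30) = u(1) = 25, the sequence is periodic with period 29.
The value 23 first appears (with n ≥ 2) at u(29).

29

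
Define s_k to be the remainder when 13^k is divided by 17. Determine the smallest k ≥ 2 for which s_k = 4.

Listing terms: s_1 = 13; s_2 = 16; s_3 = 4; s_4 = 1; s_5 = 13.
The sequence repeats with period 4.
The value 4 first appears (with k ≥ 2) at s_3.

3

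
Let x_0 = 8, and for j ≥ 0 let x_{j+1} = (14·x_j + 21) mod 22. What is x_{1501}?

Computing terms: x_0 = 8, x_1 = 1, x_2 = 13, x_3 = 5, x_4 = 3, x_5 = 19, x_6 = 1.
Since x_6 = x_1 = 1, the sequence is eventually periodic: after a pre-period of length 1 it cycles with period 5.
For j ≥ 1, x_j depends only on (j - 1) mod 5. (1501 - 1) mod 5 = 0, so x_{1501} = x_1 = 1.

1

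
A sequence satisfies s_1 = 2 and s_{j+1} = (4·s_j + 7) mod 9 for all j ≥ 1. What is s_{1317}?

4

Listing terms: s_1 = 2; s_2 = 6; s_3 = 4; s_4 = 5; s_5 = 0; s_6 = 7; s_7 = 8; s_8 = 3; s_9 = 1; s_{10} = 2.
Since s_{10} = s_1 = 2, the sequence is periodic with period 9.
(1317 - 1) mod 9 = 2, so s_{1317} = s_3 = 4.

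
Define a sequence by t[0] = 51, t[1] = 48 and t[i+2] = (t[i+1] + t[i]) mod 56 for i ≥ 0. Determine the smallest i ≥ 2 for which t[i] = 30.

16

We have t[0] = 51,  t[1] = 48,  t[2] = 43,  t[3] = 35,  t[4] = 22,  t[5] = 1,  t[6] = 23,  t[7] = 24,  t[8] = 47,  t[9] = 15,  t[10] = 6,  t[11] = 21,  t[12] = 27,  t[13] = 48,  t[14] = 19,  t[15] = 11,  t[16] = 30,  t[17] = 41,  t[18] = 15,  t[19] = 0,  t[20] = 15,  t[21] = 15,  t[22] = 30,  t[23] = 45,  t[24] = 19,  t[25] = 8,  t[26] = 27,  t[27] = 35,  t[28] = 6,  t[29] = 41,  t[30] = 47,  t[31] = 32,  t[32] = 23,  t[33] = 55,  t[34] = 22,  t[35] = 21,  t[36] = 43,  t[37] = 8,  t[38] = 51,  t[39] = 3,  t[40] = 54,  t[41] = 1,  t[42] = 55,  t[43] = 0,  t[44] = 55,  t[45] = 55,  t[46] = 54,  t[47] = 53,  t[48] = 51,  t[49] = 48.
The sequence repeats with period 48.
The value 30 first appears (with i ≥ 2) at t[16].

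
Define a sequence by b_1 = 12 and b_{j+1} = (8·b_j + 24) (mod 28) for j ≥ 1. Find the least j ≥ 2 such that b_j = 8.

Computing terms: b_1 = 12; b_2 = 8; b_3 = 4; b_4 = 0; b_5 = 24; b_6 = 20; b_7 = 16; b_8 = 12.
The sequence repeats with period 7.
The value 8 first appears (with j ≥ 2) at b_2.

2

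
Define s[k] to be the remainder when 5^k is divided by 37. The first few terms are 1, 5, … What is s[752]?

We have s[0] = 1,  s[1] = 5,  s[2] = 25,  s[3] = 14,  s[4] = 33,  s[5] = 17,  s[6] = 11,  s[7] = 18,  s[8] = 16,  s[9] = 6,  s[10] = 30,  s[11] = 2,  s[12] = 10,  s[13] = 13,  s[14] = 28,  s[15] = 29,  s[16] = 34,  s[17] = 22,  s[18] = 36,  s[19] = 32,  s[20] = 12,  s[21] = 23,  s[22] = 4,  s[23] = 20,  s[24] = 26,  s[25] = 19,  s[26] = 21,  s[27] = 31,  s[28] = 7,  s[29] = 35,  s[30] = 27,  s[31] = 24,  s[32] = 9,  s[33] = 8,  s[34] = 3,  s[35] = 15,  s[36] = 1.
Since s[36] = s[0] = 1, the sequence is periodic with period 36.
So s[752] = s[0 + ((752-0) mod 36)] = s[32] = 9.

9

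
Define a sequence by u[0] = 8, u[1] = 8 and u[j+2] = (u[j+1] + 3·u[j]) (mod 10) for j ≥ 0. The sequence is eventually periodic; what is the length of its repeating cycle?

24

Listing terms: u[0] = 8,  u[1] = 8,  u[2] = 2,  u[3] = 6,  u[4] = 2,  u[5] = 0,  u[6] = 6,  u[7] = 6,  u[8] = 4,  u[9] = 2,  u[10] = 4,  u[11] = 0,  u[12] = 2,  u[13] = 2,  u[14] = 8,  u[15] = 4,  u[16] = 8,  u[17] = 0,  u[18] = 4,  u[19] = 4,  u[20] = 6,  u[21] = 8,  u[22] = 6,  u[23] = 0,  u[24] = 8,  u[25] = 8.
The sequence repeats with period 24.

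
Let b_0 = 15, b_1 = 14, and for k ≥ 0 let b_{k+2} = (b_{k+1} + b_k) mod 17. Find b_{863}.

16

Computing terms: b_0 = 15; b_1 = 14; b_2 = 12; b_3 = 9; b_4 = 4; b_5 = 13; b_6 = 0; b_7 = 13; b_8 = 13; b_9 = 9; b_{10} = 5; b_{11} = 14; b_{12} = 2; b_{13} = 16; b_{14} = 1; b_{15} = 0; b_{16} = 1; b_{17} = 1; b_{18} = 2; b_{19} = 3; b_{20} = 5; b_{21} = 8; b_{22} = 13; b_{23} = 4; b_{24} = 0; b_{25} = 4; b_{26} = 4; b_{27} = 8; b_{28} = 12; b_{29} = 3; b_{30} = 15; b_{31} = 1; b_{32} = 16; b_{33} = 0; b_{34} = 16; b_{35} = 16; b_{36} = 15; b_{37} = 14.
The sequence repeats with period 36.
(863 - 0) mod 36 = 35, so b_{863} = b_{35} = 16.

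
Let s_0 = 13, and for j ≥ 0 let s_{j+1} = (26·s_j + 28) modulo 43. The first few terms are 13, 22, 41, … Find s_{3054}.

36

We have s_0 = 13; s_1 = 22; s_2 = 41; s_3 = 19; s_4 = 6; s_5 = 12; s_6 = 39; s_7 = 10; s_8 = 30; s_9 = 34; s_{10} = 9; s_{11} = 4; s_{12} = 3; s_{13} = 20; s_{14} = 32; s_{15} = 0; s_{16} = 28; s_{17} = 25; s_{18} = 33; s_{19} = 26; s_{20} = 16; s_{21} = 14; s_{22} = 5; s_{23} = 29; s_{24} = 8; s_{25} = 21; s_{26} = 15; s_{27} = 31; s_{28} = 17; s_{29} = 40; s_{30} = 36; s_{31} = 18; s_{32} = 23; s_{33} = 24; s_{34} = 7; s_{35} = 38; s_{36} = 27; s_{37} = 42; s_{38} = 2; s_{39} = 37; s_{40} = 1; s_{41} = 11; s_{42} = 13.
Since s_{42} = s_0 = 13, the sequence is periodic with period 42.
So s_{3054} = s_{0 + ((3054-0) mod 42)} = s_{30} = 36.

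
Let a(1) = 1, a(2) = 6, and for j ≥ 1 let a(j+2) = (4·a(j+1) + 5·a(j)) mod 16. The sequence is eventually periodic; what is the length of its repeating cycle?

Computing terms: a(1) = 1; a(2) = 6; a(3) = 13; a(4) = 2; a(5) = 9; a(6) = 14; a(7) = 5; a(8) = 10; a(9) = 1; a(10) = 6.
Since (a(9), a(10)) = (a(1), a(2)) = (1, 6) (two consecutive terms determine the rest), the sequence is periodic with period 8.

8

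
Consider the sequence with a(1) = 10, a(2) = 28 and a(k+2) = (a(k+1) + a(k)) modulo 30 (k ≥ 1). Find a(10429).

Listing terms: a(1) = 10, a(2) = 28, a(3) = 8, a(4) = 6, a(5) = 14, a(6) = 20, a(7) = 4, a(8) = 24, a(9) = 28, a(10) = 22, a(11) = 20, a(12) = 12, a(13) = 2, a(14) = 14, a(15) = 16, a(16) = 0, a(17) = 16, a(18) = 16, a(19) = 2, a(20) = 18, a(21) = 20, a(22) = 8, a(23) = 28, a(24) = 6, a(25) = 4, a(26) = 10, a(27) = 14, a(28) = 24, a(29) = 8, a(30) = 2, a(31) = 10, a(32) = 12, a(33) = 22, a(34) = 4, a(35) = 26, a(36) = 0, a(37) = 26, a(38) = 26, a(39) = 22, a(40) = 18, a(41) = 10, a(42) = 28.
The sequence repeats with period 40.
So a(10429) = a(1 + ((10429-1) mod 40)) = a(29) = 8.

8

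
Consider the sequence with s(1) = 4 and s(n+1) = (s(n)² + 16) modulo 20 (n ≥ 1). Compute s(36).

We have s(1) = 4; s(2) = 12; s(3) = 0; s(4) = 16; s(5) = 12.
Since s(5) = s(2) = 12, the sequence is eventually periodic: after a pre-period of length 1 it cycles with period 3.
For n ≥ 2, s(n) depends only on (n - 2) mod 3. (36 - 2) mod 3 = 1, so s(36) = s(3) = 0.

0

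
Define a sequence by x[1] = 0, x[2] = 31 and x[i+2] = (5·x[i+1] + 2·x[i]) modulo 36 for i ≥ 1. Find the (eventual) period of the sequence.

We have x[1] = 0; x[2] = 31; x[3] = 11; x[4] = 9; x[5] = 31; x[6] = 29; x[7] = 27; x[8] = 13; x[9] = 11; x[10] = 9.
Since (x[9], x[10]) = (x[3], x[4]) = (11, 9) (two consecutive terms determine the rest), the sequence is eventually periodic: after a pre-period of length 2 it cycles with period 6.

6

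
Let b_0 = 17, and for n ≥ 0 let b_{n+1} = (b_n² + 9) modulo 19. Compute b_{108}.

We have b_0 = 17,  b_1 = 13,  b_2 = 7,  b_3 = 1,  b_4 = 10,  b_5 = 14,  b_6 = 15,  b_7 = 6,  b_8 = 7.
Since b_8 = b_2 = 7, the sequence is eventually periodic: after a pre-period of length 2 it cycles with period 6.
For n ≥ 2, b_n depends only on (n - 2) mod 6. (108 - 2) mod 6 = 4, so b_{108} = b_6 = 15.

15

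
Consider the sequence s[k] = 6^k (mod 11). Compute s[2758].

Listing terms: s[0] = 1; s[1] = 6; s[2] = 3; s[3] = 7; s[4] = 9; s[5] = 10; s[6] = 5; s[7] = 8; s[8] = 4; s[9] = 2; s[10] = 1.
Since s[10] = s[0] = 1, the sequence is periodic with period 10.
So s[2758] = s[0 + ((2758-0) mod 10)] = s[8] = 4.

4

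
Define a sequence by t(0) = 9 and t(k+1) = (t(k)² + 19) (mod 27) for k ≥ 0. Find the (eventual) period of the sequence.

Listing terms: t(0) = 9, t(1) = 19, t(2) = 2, t(3) = 23, t(4) = 8, t(5) = 2.
Since t(5) = t(2) = 2, the sequence is eventually periodic: after a pre-period of length 2 it cycles with period 3.

3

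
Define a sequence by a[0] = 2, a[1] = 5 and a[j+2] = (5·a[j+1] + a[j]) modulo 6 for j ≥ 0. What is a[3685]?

Listing terms: a[0] = 2; a[1] = 5; a[2] = 3; a[3] = 2; a[4] = 1; a[5] = 1; a[6] = 0; a[7] = 1; a[8] = 5; a[9] = 2; a[10] = 3; a[11] = 5; a[12] = 4; a[13] = 1; a[14] = 3; a[15] = 4; a[16] = 5; a[17] = 5; a[18] = 0; a[19] = 5; a[20] = 1; a[21] = 4; a[22] = 3; a[23] = 1; a[24] = 2; a[25] = 5.
The sequence repeats with period 24.
So a[3685] = a[0 + ((3685-0) mod 24)] = a[13] = 1.

1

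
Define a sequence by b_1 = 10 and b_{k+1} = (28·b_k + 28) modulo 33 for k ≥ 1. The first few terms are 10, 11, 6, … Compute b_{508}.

7

We have b_1 = 10, b_2 = 11, b_3 = 6, b_4 = 31, b_5 = 5, b_6 = 3, b_7 = 13, b_8 = 29, b_9 = 15, b_{10} = 19, b_{11} = 32, b_{12} = 0, b_{13} = 28, b_{14} = 20, b_{15} = 27, b_{16} = 25, b_{17} = 2, b_{18} = 18, b_{19} = 4, b_{20} = 8, b_{21} = 21, b_{22} = 22, b_{23} = 17, b_{24} = 9, b_{25} = 16, b_{26} = 14, b_{27} = 24, b_{28} = 7, b_{29} = 26, b_{30} = 30, b_{31} = 10.
Since b_{31} = b_1 = 10, the sequence is periodic with period 30.
(508 - 1) mod 30 = 27, so b_{508} = b_{28} = 7.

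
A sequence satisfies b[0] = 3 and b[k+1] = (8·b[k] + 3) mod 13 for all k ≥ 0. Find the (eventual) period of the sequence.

4

We have b[0] = 3,  b[1] = 1,  b[2] = 11,  b[3] = 0,  b[4] = 3.
The sequence repeats with period 4.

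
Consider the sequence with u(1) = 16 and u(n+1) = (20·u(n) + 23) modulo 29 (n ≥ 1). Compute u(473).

20

Listing terms: u(1) = 16, u(2) = 24, u(3) = 10, u(4) = 20, u(5) = 17, u(6) = 15, u(7) = 4, u(8) = 16.
The sequence repeats with period 7.
(473 - 1) mod 7 = 3, so u(473) = u(4) = 20.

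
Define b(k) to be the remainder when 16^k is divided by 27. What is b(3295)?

16

Computing terms: b(0) = 1; b(1) = 16; b(2) = 13; b(3) = 19; b(4) = 7; b(5) = 4; b(6) = 10; b(7) = 25; b(8) = 22; b(9) = 1.
Since b(9) = b(0) = 1, the sequence is periodic with period 9.
(3295 - 0) mod 9 = 1, so b(3295) = b(1) = 16.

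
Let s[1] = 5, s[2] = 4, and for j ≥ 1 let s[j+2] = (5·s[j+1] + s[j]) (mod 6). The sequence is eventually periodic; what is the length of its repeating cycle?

24

s[1] = 5; s[2] = 4; s[3] = 1; s[4] = 3; s[5] = 4; s[6] = 5; s[7] = 5; s[8] = 0; s[9] = 5; s[10] = 1; s[11] = 4; s[12] = 3; s[13] = 1; s[14] = 2; s[15] = 5; s[16] = 3; s[17] = 2; s[18] = 1; s[19] = 1; s[20] = 0; s[21] = 1; s[22] = 5; s[23] = 2; s[24] = 3; s[25] = 5; s[26] = 4.
The sequence repeats with period 24.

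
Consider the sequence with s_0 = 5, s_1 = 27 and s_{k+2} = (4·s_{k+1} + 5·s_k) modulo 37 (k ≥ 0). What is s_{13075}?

Computing terms: s_0 = 5; s_1 = 27; s_2 = 22; s_3 = 1; s_4 = 3; s_5 = 17; s_6 = 9; s_7 = 10; s_8 = 11; s_9 = 20; s_{10} = 24; s_{11} = 11; s_{12} = 16; s_{13} = 8; s_{14} = 1; s_{15} = 7; s_{16} = 33; s_{17} = 19; s_{18} = 19; s_{19} = 23; s_{20} = 2; s_{21} = 12; s_{22} = 21; s_{23} = 33; s_{24} = 15; s_{25} = 3; s_{26} = 13; s_{27} = 30; s_{28} = 0; s_{29} = 2; s_{30} = 8; s_{31} = 5; s_{32} = 23; s_{33} = 6; s_{34} = 28; s_{35} = 31; s_{36} = 5; s_{37} = 27.
Since (s_{36}, s_{37}) = (s_0, s_1) = (5, 27) (two consecutive terms determine the rest), the sequence is periodic with period 36.
(13075 - 0) mod 36 = 7, so s_{13075} = s_7 = 10.

10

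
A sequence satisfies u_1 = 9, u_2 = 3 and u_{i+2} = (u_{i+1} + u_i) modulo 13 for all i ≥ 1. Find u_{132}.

Computing terms: u_1 = 9; u_2 = 3; u_3 = 12; u_4 = 2; u_5 = 1; u_6 = 3; u_7 = 4; u_8 = 7; u_9 = 11; u_{10} = 5; u_{11} = 3; u_{12} = 8; u_{13} = 11; u_{14} = 6; u_{15} = 4; u_{16} = 10; u_{17} = 1; u_{18} = 11; u_{19} = 12; u_{20} = 10; u_{21} = 9; u_{22} = 6; u_{23} = 2; u_{24} = 8; u_{25} = 10; u_{26} = 5; u_{27} = 2; u_{28} = 7; u_{29} = 9; u_{30} = 3.
The sequence repeats with period 28.
So u_{132} = u_{1 + ((132-1) mod 28)} = u_{20} = 10.

10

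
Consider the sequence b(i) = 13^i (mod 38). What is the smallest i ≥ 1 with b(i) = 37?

We have b(0) = 1; b(1) = 13; b(2) = 17; b(3) = 31; b(4) = 23; b(5) = 33; b(6) = 11; b(7) = 29; b(8) = 35; b(9) = 37; b(10) = 25; b(11) = 21; b(12) = 7; b(13) = 15; b(14) = 5; b(15) = 27; b(16) = 9; b(17) = 3; b(18) = 1.
Since b(18) = b(0) = 1, the sequence is periodic with period 18.
The value 37 first appears (with i ≥ 1) at b(9).

9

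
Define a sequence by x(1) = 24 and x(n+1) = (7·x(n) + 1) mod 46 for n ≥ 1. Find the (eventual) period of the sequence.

22

x(1) = 24,  x(2) = 31,  x(3) = 34,  x(4) = 9,  x(5) = 18,  x(6) = 35,  x(7) = 16,  x(8) = 21,  x(9) = 10,  x(10) = 25,  x(11) = 38,  x(12) = 37,  x(13) = 30,  x(14) = 27,  x(15) = 6,  x(16) = 43,  x(17) = 26,  x(18) = 45,  x(19) = 40,  x(20) = 5,  x(21) = 36,  x(22) = 23,  x(23) = 24.
The sequence repeats with period 22.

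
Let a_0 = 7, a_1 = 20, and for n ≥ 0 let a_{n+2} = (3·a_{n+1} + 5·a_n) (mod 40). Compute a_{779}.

35

Computing terms: a_0 = 7, a_1 = 20, a_2 = 15, a_3 = 25, a_4 = 30, a_5 = 15, a_6 = 35, a_7 = 20, a_8 = 35, a_9 = 5, a_{10} = 30, a_{11} = 35, a_{12} = 15, a_{13} = 20, a_{14} = 15.
Since (a_{13}, a_{14}) = (a_1, a_2) = (20, 15) (two consecutive terms determine the rest), the sequence is eventually periodic: after a pre-period of length 1 it cycles with period 12.
For n ≥ 1, a_n depends only on (n - 1) mod 12. (779 - 1) mod 12 = 10, so a_{779} = a_{11} = 35.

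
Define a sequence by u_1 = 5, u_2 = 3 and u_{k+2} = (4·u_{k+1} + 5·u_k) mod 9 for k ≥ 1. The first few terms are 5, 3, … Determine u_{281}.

6

u_1 = 5; u_2 = 3; u_3 = 1; u_4 = 1; u_5 = 0; u_6 = 5; u_7 = 2; u_8 = 6; u_9 = 7; u_{10} = 4; u_{11} = 6; u_{12} = 8; u_{13} = 8; u_{14} = 0; u_{15} = 4; u_{16} = 7; u_{17} = 3; u_{18} = 2; u_{19} = 5; u_{20} = 3.
Since (u_{19}, u_{20}) = (u_1, u_2) = (5, 3) (two consecutive terms determine the rest), the sequence is periodic with period 18.
(281 - 1) mod 18 = 10, so u_{281} = u_{11} = 6.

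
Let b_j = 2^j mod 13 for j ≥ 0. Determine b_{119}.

7

We have b_0 = 1,  b_1 = 2,  b_2 = 4,  b_3 = 8,  b_4 = 3,  b_5 = 6,  b_6 = 12,  b_7 = 11,  b_8 = 9,  b_9 = 5,  b_{10} = 10,  b_{11} = 7,  b_{12} = 1.
Since b_{12} = b_0 = 1, the sequence is periodic with period 12.
So b_{119} = b_{0 + ((119-0) mod 12)} = b_{11} = 7.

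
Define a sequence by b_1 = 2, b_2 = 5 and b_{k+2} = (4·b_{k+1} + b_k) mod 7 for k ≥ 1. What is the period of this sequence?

We have b_1 = 2, b_2 = 5, b_3 = 1, b_4 = 2, b_5 = 2, b_6 = 3, b_7 = 0, b_8 = 3, b_9 = 5, b_{10} = 2, b_{11} = 6, b_{12} = 5, b_{13} = 5, b_{14} = 4, b_{15} = 0, b_{16} = 4, b_{17} = 2, b_{18} = 5.
The sequence repeats with period 16.

16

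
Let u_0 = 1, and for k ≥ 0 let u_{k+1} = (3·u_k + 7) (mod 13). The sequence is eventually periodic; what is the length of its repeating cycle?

Computing terms: u_0 = 1; u_1 = 10; u_2 = 11; u_3 = 1.
Since u_3 = u_0 = 1, the sequence is periodic with period 3.

3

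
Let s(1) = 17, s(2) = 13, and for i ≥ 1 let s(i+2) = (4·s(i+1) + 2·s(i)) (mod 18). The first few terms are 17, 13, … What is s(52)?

Listing terms: s(1) = 17,  s(2) = 13,  s(3) = 14,  s(4) = 10,  s(5) = 14,  s(6) = 4,  s(7) = 8,  s(8) = 4,  s(9) = 14,  s(10) = 10.
Since (s(9), s(10)) = (s(3), s(4)) = (14, 10) (two consecutive terms determine the rest), the sequence is eventually periodic: after a pre-period of length 2 it cycles with period 6.
For i ≥ 3, s(i) depends only on (i - 3) mod 6. (52 - 3) mod 6 = 1, so s(52) = s(4) = 10.

10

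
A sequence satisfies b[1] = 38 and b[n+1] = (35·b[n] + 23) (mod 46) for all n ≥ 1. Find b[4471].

34

b[1] = 38, b[2] = 19, b[3] = 44, b[4] = 45, b[5] = 34, b[6] = 17, b[7] = 20, b[8] = 33, b[9] = 28, b[10] = 37, b[11] = 30, b[12] = 15, b[13] = 42, b[14] = 21, b[15] = 22, b[16] = 11, b[17] = 40, b[18] = 43, b[19] = 10, b[20] = 5, b[21] = 14, b[22] = 7, b[23] = 38.
The sequence repeats with period 22.
So b[4471] = b[1 + ((4471-1) mod 22)] = b[5] = 34.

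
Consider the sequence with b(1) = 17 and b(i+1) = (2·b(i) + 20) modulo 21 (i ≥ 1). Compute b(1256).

Computing terms: b(1) = 17, b(2) = 12, b(3) = 2, b(4) = 3, b(5) = 5, b(6) = 9, b(7) = 17.
The sequence repeats with period 6.
So b(1256) = b(1 + ((1256-1) mod 6)) = b(2) = 12.

12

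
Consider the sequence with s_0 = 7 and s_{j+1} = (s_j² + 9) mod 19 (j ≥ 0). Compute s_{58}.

Listing terms: s_0 = 7, s_1 = 1, s_2 = 10, s_3 = 14, s_4 = 15, s_5 = 6, s_6 = 7.
The sequence repeats with period 6.
(58 - 0) mod 6 = 4, so s_{58} = s_4 = 15.

15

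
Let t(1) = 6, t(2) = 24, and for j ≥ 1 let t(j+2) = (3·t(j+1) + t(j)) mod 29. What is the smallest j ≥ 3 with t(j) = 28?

20

We have t(1) = 6,  t(2) = 24,  t(3) = 20,  t(4) = 26,  t(5) = 11,  t(6) = 1,  t(7) = 14,  t(8) = 14,  t(9) = 27,  t(10) = 8,  t(11) = 22,  t(12) = 16,  t(13) = 12,  t(14) = 23,  t(15) = 23,  t(16) = 5,  t(17) = 9,  t(18) = 3,  t(19) = 18,  t(20) = 28,  t(21) = 15,  t(22) = 15,  t(23) = 2,  t(24) = 21,  t(25) = 7,  t(26) = 13,  t(27) = 17,  t(28) = 6,  t(29) = 6,  t(30) = 24.
The sequence repeats with period 28.
The value 28 first appears (with j ≥ 3) at t(20).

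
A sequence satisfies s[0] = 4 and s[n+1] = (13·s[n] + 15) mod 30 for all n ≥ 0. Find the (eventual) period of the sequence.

4

We have s[0] = 4; s[1] = 7; s[2] = 16; s[3] = 13; s[4] = 4.
The sequence repeats with period 4.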